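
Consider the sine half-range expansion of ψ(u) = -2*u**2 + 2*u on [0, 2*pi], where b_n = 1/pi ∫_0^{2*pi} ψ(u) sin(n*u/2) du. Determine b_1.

-16*pi + 8 + 64/pi

b_1 = 1/pi ∫_0^{2*pi} (-2*u**2 + 2*u) sin(u/2) du.
Integrating by parts twice (tabular method), an antiderivative of (-2*u**2 + 2*u) sin(u/2) is 4*u**2*cos(u/2) - 16*u*sin(u/2) - 4*u*cos(u/2) + 8*sin(u/2) - 32*cos(u/2); evaluating from 0 to 2*pi: ∫_{0}^{2*pi} (-2*u**2 + 2*u) sin(u/2) du = (-16*pi**2 + 8*pi + 32) - (-32) = -16*pi**2 + 8*pi + 64.
Hence b_1 = (1/pi)·(-16*pi**2 + 8*pi + 64) = -16*pi + 8 + 64/pi.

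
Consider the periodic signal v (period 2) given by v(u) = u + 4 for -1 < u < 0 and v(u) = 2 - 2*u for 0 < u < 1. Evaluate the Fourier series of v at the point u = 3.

3/2

u = 3 differs from u = 1 by 1 full period(s), and the series is 2-periodic.
At u = 1 the one-sided limits are v(1^-) = 0 and v(1^+) = 3.
By Dirichlet's theorem the series converges to their average, [(0) + (3)]/2 = 3/2.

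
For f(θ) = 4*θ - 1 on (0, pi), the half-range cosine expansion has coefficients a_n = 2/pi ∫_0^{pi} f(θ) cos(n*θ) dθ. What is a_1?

a_1 = 2/pi ∫_0^{pi} (4*θ - 1) cos(θ) dθ.
Integrating by parts (boundary term plus one more integral), an antiderivative of (4*θ - 1) cos(θ) is 4*θ*sin(θ) - sin(θ) + 4*cos(θ); evaluating from 0 to pi: ∫_{0}^{pi} (4*θ - 1) cos(θ) dθ = (-4) - (4) = -8.
Hence a_1 = (2/pi)·(-8) = -16/pi.

-16/pi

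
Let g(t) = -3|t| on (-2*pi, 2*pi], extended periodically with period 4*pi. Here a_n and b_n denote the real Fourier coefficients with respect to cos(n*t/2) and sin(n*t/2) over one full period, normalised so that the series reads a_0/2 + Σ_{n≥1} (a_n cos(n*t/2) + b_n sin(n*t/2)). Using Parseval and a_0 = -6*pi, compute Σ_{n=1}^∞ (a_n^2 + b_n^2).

Parseval: a_0^2/2 + Σ_{n≥1} (a_n^2+b_n^2) = (1/(2*pi)) ∫_{-2*pi}^{2*pi} g(t)^2 dt = 24*pi**2.
Subtract a_0^2/2 = 18*pi**2: Σ (a_n^2+b_n^2) = 6*pi**2.

6*pi**2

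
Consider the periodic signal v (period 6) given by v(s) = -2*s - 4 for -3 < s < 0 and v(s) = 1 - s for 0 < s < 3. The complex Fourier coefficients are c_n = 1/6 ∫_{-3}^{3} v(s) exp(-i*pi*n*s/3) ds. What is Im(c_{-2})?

Since v is real-valued, Im(c_{-2}) = -1/6 ∫_{-3}^{3} v(s) sin(-2*pi*s/3) ds = b_{2}/2.
Split the integral at the breakpoints.
Integrating by parts (boundary term plus one more integral), an antiderivative of (-2*s - 4) sin(-2*pi*s/3) is -3*s*cos(2*pi*s/3)/pi + 9*sin(2*pi*s/3)/(2*pi**2) - 6*cos(2*pi*s/3)/pi; evaluating from -3 to 0: ∫_{-3}^{0} (-2*s - 4) sin(-2*pi*s/3) ds = (-6/pi) - (3/pi) = -9/pi.
Integrating by parts (boundary term plus one more integral), an antiderivative of (1 - s) sin(-2*pi*s/3) is -3*s*cos(2*pi*s/3)/(2*pi) + 9*sin(2*pi*s/3)/(4*pi**2) + 3*cos(2*pi*s/3)/(2*pi); evaluating from 0 to 3: ∫_{0}^{3} (1 - s) sin(-2*pi*s/3) ds = (-3/pi) - (3/(2*pi)) = -9/(2*pi).
So ∫_{-3}^{3} v(s) sin(-2*pi*s/3) ds = -27/(2*pi).
Hence Im(c_{-2}) = (-1/6)·(-27/(2*pi)) = 9/(4*pi).

9/(4*pi)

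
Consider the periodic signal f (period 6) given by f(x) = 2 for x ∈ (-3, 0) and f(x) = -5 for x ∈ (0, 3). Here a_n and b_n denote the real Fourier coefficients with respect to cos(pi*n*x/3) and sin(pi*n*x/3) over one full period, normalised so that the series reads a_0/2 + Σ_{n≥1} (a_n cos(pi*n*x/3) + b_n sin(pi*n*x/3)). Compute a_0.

-3

a_0 = 1/3 ∫_{-3}^{3} f(x) dx = 1/3 · (-9) = -3.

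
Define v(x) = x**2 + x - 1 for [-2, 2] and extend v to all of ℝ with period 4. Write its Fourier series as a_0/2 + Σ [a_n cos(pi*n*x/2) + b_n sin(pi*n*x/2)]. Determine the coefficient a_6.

4/(9*pi**2)

a_6 = 1/2 ∫_{-2}^{2} v(x) cos(3*pi*x) dx.
Integrating by parts twice (tabular method), an antiderivative of (x**2 + x - 1) cos(3*pi*x) is x**2*sin(3*pi*x)/(3*pi) + x*sin(3*pi*x)/(3*pi) + 2*x*cos(3*pi*x)/(9*pi**2) - sin(3*pi*x)/(3*pi) - 2*sin(3*pi*x)/(27*pi**3) + cos(3*pi*x)/(9*pi**2); evaluating from -2 to 2: ∫_{-2}^{2} (x**2 + x - 1) cos(3*pi*x) dx = (5/(9*pi**2)) - (-1/(3*pi**2)) = 8/(9*pi**2).
Hence a_6 = (1/2)·(8/(9*pi**2)) = 4/(9*pi**2).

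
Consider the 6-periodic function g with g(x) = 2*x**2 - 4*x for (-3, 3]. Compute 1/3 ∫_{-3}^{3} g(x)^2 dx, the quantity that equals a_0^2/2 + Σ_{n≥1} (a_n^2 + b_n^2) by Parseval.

1128/5

1/3 ∫_{-3}^{3} g(x)^2 dx = 1/3 · (3384/5) = 1128/5.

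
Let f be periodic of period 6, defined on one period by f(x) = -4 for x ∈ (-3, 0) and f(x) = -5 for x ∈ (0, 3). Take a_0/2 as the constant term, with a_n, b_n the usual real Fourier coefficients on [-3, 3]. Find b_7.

-2/(7*pi)

b_7 = 1/3 ∫_{-3}^{3} f(x) sin(7*pi*x/3) dx.
Split the integral at the breakpoints.
Directly, an antiderivative of (-4) sin(7*pi*x/3) is 12*cos(7*pi*x/3)/(7*pi); evaluating from -3 to 0: ∫_{-3}^{0} (-4) sin(7*pi*x/3) dx = (12/(7*pi)) - (-12/(7*pi)) = 24/(7*pi).
Directly, an antiderivative of (-5) sin(7*pi*x/3) is 15*cos(7*pi*x/3)/(7*pi); evaluating from 0 to 3: ∫_{0}^{3} (-5) sin(7*pi*x/3) dx = (-15/(7*pi)) - (15/(7*pi)) = -30/(7*pi).
Summing the pieces and multiplying by (1/3) gives b_7 = -2/(7*pi).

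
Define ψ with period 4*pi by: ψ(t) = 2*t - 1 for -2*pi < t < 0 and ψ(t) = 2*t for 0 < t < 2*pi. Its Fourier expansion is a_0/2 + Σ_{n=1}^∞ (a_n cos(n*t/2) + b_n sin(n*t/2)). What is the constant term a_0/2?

-1/2

a_0 = (1/(2*pi)) ∫_{-2*pi}^{2*pi} ψ(t) dt = (1/(2*pi)) · (-2*pi) = -1.
So the constant term a_0/2 = -1/2.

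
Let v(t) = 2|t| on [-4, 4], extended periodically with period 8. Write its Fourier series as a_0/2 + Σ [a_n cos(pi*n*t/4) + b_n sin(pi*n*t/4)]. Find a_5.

-32/(25*pi**2)

a_5 = 1/4 ∫_{-4}^{4} v(t) cos(5*pi*t/4) dt.
v is even and cos(5*pi*t/4) is even, so the integrand is even and a_5 = 1/2 ∫_0^{4} v(t) cos(5*pi*t/4) dt.
Integrating by parts (boundary term plus one more integral), an antiderivative of (2*t) cos(5*pi*t/4) is 8*t*sin(5*pi*t/4)/(5*pi) + 32*cos(5*pi*t/4)/(25*pi**2); evaluating from 0 to 4: ∫_{0}^{4} (2*t) cos(5*pi*t/4) dt = (-32/(25*pi**2)) - (32/(25*pi**2)) = -64/(25*pi**2).
Hence a_5 = (1/2)·(-64/(25*pi**2)) = -32/(25*pi**2).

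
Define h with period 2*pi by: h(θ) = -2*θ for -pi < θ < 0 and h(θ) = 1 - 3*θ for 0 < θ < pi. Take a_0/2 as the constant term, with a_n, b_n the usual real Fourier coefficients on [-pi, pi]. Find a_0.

1 - pi/2

a_0 = 1/pi ∫_{-pi}^{pi} h(θ) dθ = 1/pi · (pi*(2 - pi)/2) = 1 - pi/2.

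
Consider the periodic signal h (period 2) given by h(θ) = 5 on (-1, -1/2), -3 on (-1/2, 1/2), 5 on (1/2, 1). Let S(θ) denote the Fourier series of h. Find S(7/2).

1

θ = 7/2 differs from θ = -1/2 by 2 full period(s), and the series is 2-periodic.
At θ = -1/2 the one-sided limits are h(-1/2^-) = 5 and h(-1/2^+) = -3.
By Dirichlet's theorem the series converges to their average, [(5) + (-3)]/2 = 1.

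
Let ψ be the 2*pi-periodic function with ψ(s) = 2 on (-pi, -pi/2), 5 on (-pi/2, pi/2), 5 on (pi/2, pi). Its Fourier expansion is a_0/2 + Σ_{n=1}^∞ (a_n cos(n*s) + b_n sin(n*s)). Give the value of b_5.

b_5 = 1/pi ∫_{-pi}^{pi} ψ(s) sin(5*s) ds.
Split the integral at the breakpoints.
Directly, an antiderivative of (2) sin(5*s) is -2*cos(5*s)/5; evaluating from -pi to -pi/2: ∫_{-pi}^{-pi/2} (2) sin(5*s) ds = (0) - (2/5) = -2/5.
Directly, an antiderivative of (5) sin(5*s) is -cos(5*s); evaluating from -pi/2 to pi/2: ∫_{-pi/2}^{pi/2} (5) sin(5*s) ds = (0) - (0) = 0.
Directly, an antiderivative of (5) sin(5*s) is -cos(5*s); evaluating from pi/2 to pi: ∫_{pi/2}^{pi} (5) sin(5*s) ds = (1) - (0) = 1.
Summing the pieces and multiplying by (1/pi) gives b_5 = 3/(5*pi).

3/(5*pi)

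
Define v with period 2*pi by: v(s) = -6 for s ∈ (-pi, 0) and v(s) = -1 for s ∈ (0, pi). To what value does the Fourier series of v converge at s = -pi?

-7/2

At s = -pi the one-sided limits are v(-pi^-) = -1 and v(-pi^+) = -6.
By Dirichlet's theorem the series converges to their average, [(-1) + (-6)]/2 = -7/2.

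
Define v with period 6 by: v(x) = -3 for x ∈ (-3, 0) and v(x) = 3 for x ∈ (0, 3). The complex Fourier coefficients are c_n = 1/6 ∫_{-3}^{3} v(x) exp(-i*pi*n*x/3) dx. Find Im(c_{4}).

Since v is real-valued, Im(c_{4}) = -1/6 ∫_{-3}^{3} v(x) sin(4*pi*x/3) dx = -b_{4}/2.
v is odd and sin(4*pi*x/3) is odd, so the integrand is even: ∫_{-3}^{3} v(x) sin(4*pi*x/3) dx = 2∫_0^{3} v(x) sin(4*pi*x/3) dx.
Directly, an antiderivative of (3) sin(4*pi*x/3) is -9*cos(4*pi*x/3)/(4*pi); evaluating from 0 to 3: ∫_{0}^{3} (3) sin(4*pi*x/3) dx = (-9/(4*pi)) - (-9/(4*pi)) = 0.
So ∫_{-3}^{3} v(x) sin(4*pi*x/3) dx = 0.
Hence Im(c_{4}) = (-1/6)·(0) = 0.

0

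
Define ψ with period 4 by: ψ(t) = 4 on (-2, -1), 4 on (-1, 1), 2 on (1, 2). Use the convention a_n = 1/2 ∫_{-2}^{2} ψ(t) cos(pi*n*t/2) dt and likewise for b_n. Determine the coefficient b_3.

-2/(3*pi)

b_3 = 1/2 ∫_{-2}^{2} ψ(t) sin(3*pi*t/2) dt.
Split the integral at the breakpoints.
Directly, an antiderivative of (4) sin(3*pi*t/2) is -8*cos(3*pi*t/2)/(3*pi); evaluating from -2 to -1: ∫_{-2}^{-1} (4) sin(3*pi*t/2) dt = (0) - (8/(3*pi)) = -8/(3*pi).
Directly, an antiderivative of (4) sin(3*pi*t/2) is -8*cos(3*pi*t/2)/(3*pi); evaluating from -1 to 1: ∫_{-1}^{1} (4) sin(3*pi*t/2) dt = (0) - (0) = 0.
Directly, an antiderivative of (2) sin(3*pi*t/2) is -4*cos(3*pi*t/2)/(3*pi); evaluating from 1 to 2: ∫_{1}^{2} (2) sin(3*pi*t/2) dt = (4/(3*pi)) - (0) = 4/(3*pi).
Summing the pieces and multiplying by (1/2) gives b_3 = -2/(3*pi).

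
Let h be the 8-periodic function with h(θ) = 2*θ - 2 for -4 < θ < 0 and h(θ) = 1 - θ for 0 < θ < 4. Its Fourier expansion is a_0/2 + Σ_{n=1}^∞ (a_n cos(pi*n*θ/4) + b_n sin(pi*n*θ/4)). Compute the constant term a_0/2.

a_0 = 1/4 ∫_{-4}^{4} h(θ) dθ = 1/4 · (-28) = -7.
So the constant term a_0/2 = -7/2.

-7/2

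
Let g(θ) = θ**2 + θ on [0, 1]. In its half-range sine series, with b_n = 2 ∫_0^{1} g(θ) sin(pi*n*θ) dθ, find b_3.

4*(-2 + 9*pi**2)/(27*pi**3)

b_3 = 2 ∫_0^{1} (θ**2 + θ) sin(3*pi*θ) dθ.
Integrating by parts twice (tabular method), an antiderivative of (θ**2 + θ) sin(3*pi*θ) is -θ**2*cos(3*pi*θ)/(3*pi) + 2*θ*sin(3*pi*θ)/(9*pi**2) - θ*cos(3*pi*θ)/(3*pi) + sin(3*pi*θ)/(9*pi**2) + 2*cos(3*pi*θ)/(27*pi**3); evaluating from 0 to 1: ∫_{0}^{1} (θ**2 + θ) sin(3*pi*θ) dθ = (2*(-1 + 9*pi**2)/(27*pi**3)) - (2/(27*pi**3)) = 2*(-2 + 9*pi**2)/(27*pi**3).
Hence b_3 = 2·(2*(-2 + 9*pi**2)/(27*pi**3)) = 4*(-2 + 9*pi**2)/(27*pi**3).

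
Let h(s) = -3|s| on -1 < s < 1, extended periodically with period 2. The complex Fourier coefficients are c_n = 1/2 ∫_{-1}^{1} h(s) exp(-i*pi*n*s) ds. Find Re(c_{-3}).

2/(3*pi**2)

Since h is real-valued, Re(c_{-3}) = 1/2 ∫_{-1}^{1} h(s) cos(-3*pi*s) ds = a_{3}/2.
h is even and cos(-3*pi*s) is even, so the integrand is even: ∫_{-1}^{1} h(s) cos(-3*pi*s) ds = 2∫_0^{1} h(s) cos(-3*pi*s) ds.
Integrating by parts (boundary term plus one more integral), an antiderivative of (-3*s) cos(-3*pi*s) is -s*sin(3*pi*s)/pi - cos(3*pi*s)/(3*pi**2); evaluating from 0 to 1: ∫_{0}^{1} (-3*s) cos(-3*pi*s) ds = (1/(3*pi**2)) - (-1/(3*pi**2)) = 2/(3*pi**2).
So ∫_{-1}^{1} h(s) cos(-3*pi*s) ds = 4/(3*pi**2).
Hence Re(c_{-3}) = (1/2)·(4/(3*pi**2)) = 2/(3*pi**2).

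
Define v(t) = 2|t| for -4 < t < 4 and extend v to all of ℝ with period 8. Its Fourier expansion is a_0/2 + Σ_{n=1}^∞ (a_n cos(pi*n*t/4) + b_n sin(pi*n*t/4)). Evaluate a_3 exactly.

a_3 = 1/4 ∫_{-4}^{4} v(t) cos(3*pi*t/4) dt.
v is even and cos(3*pi*t/4) is even, so the integrand is even and a_3 = 1/2 ∫_0^{4} v(t) cos(3*pi*t/4) dt.
Integrating by parts (boundary term plus one more integral), an antiderivative of (2*t) cos(3*pi*t/4) is 8*t*sin(3*pi*t/4)/(3*pi) + 32*cos(3*pi*t/4)/(9*pi**2); evaluating from 0 to 4: ∫_{0}^{4} (2*t) cos(3*pi*t/4) dt = (-32/(9*pi**2)) - (32/(9*pi**2)) = -64/(9*pi**2).
Hence a_3 = (1/2)·(-64/(9*pi**2)) = -32/(9*pi**2).

-32/(9*pi**2)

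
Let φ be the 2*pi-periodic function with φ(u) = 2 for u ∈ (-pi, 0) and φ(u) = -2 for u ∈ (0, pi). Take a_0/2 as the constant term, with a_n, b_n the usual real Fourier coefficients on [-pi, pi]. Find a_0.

0

a_0 = 1/pi ∫_{-pi}^{pi} φ(u) du = 1/pi · (0) = 0.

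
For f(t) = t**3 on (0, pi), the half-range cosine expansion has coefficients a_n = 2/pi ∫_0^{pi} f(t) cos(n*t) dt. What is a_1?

-6*pi + 24/pi

a_1 = 2/pi ∫_0^{pi} (t**3) cos(t) dt.
Integrating by parts three times (tabular method), an antiderivative of (t**3) cos(t) is t**3*sin(t) + 3*t**2*cos(t) - 6*t*sin(t) - 6*cos(t); evaluating from 0 to pi: ∫_{0}^{pi} (t**3) cos(t) dt = (6 - 3*pi**2) - (-6) = 12 - 3*pi**2.
Hence a_1 = (2/pi)·(12 - 3*pi**2) = -6*pi + 24/pi.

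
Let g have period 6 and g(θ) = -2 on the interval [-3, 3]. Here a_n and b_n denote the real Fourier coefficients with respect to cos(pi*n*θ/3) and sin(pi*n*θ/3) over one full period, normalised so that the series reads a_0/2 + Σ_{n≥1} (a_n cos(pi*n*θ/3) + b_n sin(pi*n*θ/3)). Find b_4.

0

b_4 = 1/3 ∫_{-3}^{3} g(θ) sin(4*pi*θ/3) dθ.
g is even and sin(4*pi*θ/3) is odd, so the integrand is odd over a symmetric interval and the integral vanishes.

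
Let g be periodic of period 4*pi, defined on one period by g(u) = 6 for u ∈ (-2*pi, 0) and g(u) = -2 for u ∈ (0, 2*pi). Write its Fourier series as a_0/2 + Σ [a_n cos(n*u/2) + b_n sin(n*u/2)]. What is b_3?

b_3 = (1/(2*pi)) ∫_{-2*pi}^{2*pi} g(u) sin(3*u/2) du.
Split the integral at the breakpoints.
Directly, an antiderivative of (6) sin(3*u/2) is -4*cos(3*u/2); evaluating from -2*pi to 0: ∫_{-2*pi}^{0} (6) sin(3*u/2) du = (-4) - (4) = -8.
Directly, an antiderivative of (-2) sin(3*u/2) is 4*cos(3*u/2)/3; evaluating from 0 to 2*pi: ∫_{0}^{2*pi} (-2) sin(3*u/2) du = (-4/3) - (4/3) = -8/3.
Summing the pieces and multiplying by (1/(2*pi)) gives b_3 = -16/(3*pi).

-16/(3*pi)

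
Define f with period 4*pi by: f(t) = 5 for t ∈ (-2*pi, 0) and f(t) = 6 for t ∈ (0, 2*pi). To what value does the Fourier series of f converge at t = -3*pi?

6

t = -3*pi differs from t = pi by -1 full period(s), and the series is 4*pi-periodic.
f is continuous at t = pi with value 6, so the series converges to 6 there.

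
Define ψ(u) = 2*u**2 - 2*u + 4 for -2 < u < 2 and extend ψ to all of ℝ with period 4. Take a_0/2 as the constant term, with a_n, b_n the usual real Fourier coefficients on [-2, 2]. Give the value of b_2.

b_2 = 1/2 ∫_{-2}^{2} ψ(u) sin(pi*u) du.
Integrating by parts twice (tabular method), an antiderivative of (2*u**2 - 2*u + 4) sin(pi*u) is -2*u**2*cos(pi*u)/pi + 4*u*sin(pi*u)/pi**2 + 2*u*cos(pi*u)/pi - 2*sin(pi*u)/pi**2 - 4*cos(pi*u)/pi + 4*cos(pi*u)/pi**3; evaluating from -2 to 2: ∫_{-2}^{2} (2*u**2 - 2*u + 4) sin(pi*u) du = (-8/pi + 4/pi**3) - (-16/pi + 4/pi**3) = 8/pi.
Hence b_2 = (1/2)·(8/pi) = 4/pi.

4/pi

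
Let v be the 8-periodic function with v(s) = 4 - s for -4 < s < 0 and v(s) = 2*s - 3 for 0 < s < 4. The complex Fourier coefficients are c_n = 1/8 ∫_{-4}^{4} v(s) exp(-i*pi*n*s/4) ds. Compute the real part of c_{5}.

Since v is real-valued, Re(c_{5}) = 1/8 ∫_{-4}^{4} v(s) cos(5*pi*s/4) ds = a_{5}/2.
Split the integral at the breakpoints.
Integrating by parts (boundary term plus one more integral), an antiderivative of (4 - s) cos(5*pi*s/4) is -4*s*sin(5*pi*s/4)/(5*pi) + 16*sin(5*pi*s/4)/(5*pi) - 16*cos(5*pi*s/4)/(25*pi**2); evaluating from -4 to 0: ∫_{-4}^{0} (4 - s) cos(5*pi*s/4) ds = (-16/(25*pi**2)) - (16/(25*pi**2)) = -32/(25*pi**2).
Integrating by parts (boundary term plus one more integral), an antiderivative of (2*s - 3) cos(5*pi*s/4) is 8*s*sin(5*pi*s/4)/(5*pi) - 12*sin(5*pi*s/4)/(5*pi) + 32*cos(5*pi*s/4)/(25*pi**2); evaluating from 0 to 4: ∫_{0}^{4} (2*s - 3) cos(5*pi*s/4) ds = (-32/(25*pi**2)) - (32/(25*pi**2)) = -64/(25*pi**2).
So ∫_{-4}^{4} v(s) cos(5*pi*s/4) ds = -96/(25*pi**2).
Hence Re(c_{5}) = (1/8)·(-96/(25*pi**2)) = -12/(25*pi**2).

-12/(25*pi**2)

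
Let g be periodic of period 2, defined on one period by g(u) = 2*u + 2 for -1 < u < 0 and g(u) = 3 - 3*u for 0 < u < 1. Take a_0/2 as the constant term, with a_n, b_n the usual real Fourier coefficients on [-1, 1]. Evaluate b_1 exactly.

1/pi

b_1 = ∫_{-1}^{1} g(u) sin(pi*u) du.
Split the integral at the breakpoints.
Integrating by parts (boundary term plus one more integral), an antiderivative of (2*u + 2) sin(pi*u) is -2*u*cos(pi*u)/pi + 2*sin(pi*u)/pi**2 - 2*cos(pi*u)/pi; evaluating from -1 to 0: ∫_{-1}^{0} (2*u + 2) sin(pi*u) du = (-2/pi) - (0) = -2/pi.
Integrating by parts (boundary term plus one more integral), an antiderivative of (3 - 3*u) sin(pi*u) is 3*u*cos(pi*u)/pi - 3*sin(pi*u)/pi**2 - 3*cos(pi*u)/pi; evaluating from 0 to 1: ∫_{0}^{1} (3 - 3*u) sin(pi*u) du = (0) - (-3/pi) = 3/pi.
Summing the pieces gives b_1 = 1/pi.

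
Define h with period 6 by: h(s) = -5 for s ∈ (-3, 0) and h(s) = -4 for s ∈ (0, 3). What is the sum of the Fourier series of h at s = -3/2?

-5

h is continuous at s = -3/2 with value -5, so the series converges to -5 there.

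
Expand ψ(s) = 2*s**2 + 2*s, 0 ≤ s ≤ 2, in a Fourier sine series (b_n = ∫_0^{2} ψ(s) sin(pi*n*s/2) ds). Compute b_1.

-64/pi**3 + 24/pi

b_1 = ∫_0^{2} (2*s**2 + 2*s) sin(pi*s/2) ds.
Integrating by parts twice (tabular method), an antiderivative of (2*s**2 + 2*s) sin(pi*s/2) is -4*s**2*cos(pi*s/2)/pi + 16*s*sin(pi*s/2)/pi**2 - 4*s*cos(pi*s/2)/pi + 8*sin(pi*s/2)/pi**2 + 32*cos(pi*s/2)/pi**3; evaluating from 0 to 2: ∫_{0}^{2} (2*s**2 + 2*s) sin(pi*s/2) ds = (-32/pi**3 + 24/pi) - (32/pi**3) = -64/pi**3 + 24/pi.
Hence b_1 = -64/pi**3 + 24/pi.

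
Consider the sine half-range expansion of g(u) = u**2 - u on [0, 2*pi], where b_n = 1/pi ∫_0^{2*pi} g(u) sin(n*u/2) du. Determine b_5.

4*(-25*pi - 8 + 50*pi**2)/(125*pi)

b_5 = 1/pi ∫_0^{2*pi} (u**2 - u) sin(5*u/2) du.
Integrating by parts twice (tabular method), an antiderivative of (u**2 - u) sin(5*u/2) is -2*u**2*cos(5*u/2)/5 + 8*u*sin(5*u/2)/25 + 2*u*cos(5*u/2)/5 - 4*sin(5*u/2)/25 + 16*cos(5*u/2)/125; evaluating from 0 to 2*pi: ∫_{0}^{2*pi} (u**2 - u) sin(5*u/2) du = (-4*pi/5 - 16/125 + 8*pi**2/5) - (16/125) = -4*pi/5 - 32/125 + 8*pi**2/5.
Hence b_5 = (1/pi)·(-4*pi/5 - 32/125 + 8*pi**2/5) = 4*(-25*pi - 8 + 50*pi**2)/(125*pi).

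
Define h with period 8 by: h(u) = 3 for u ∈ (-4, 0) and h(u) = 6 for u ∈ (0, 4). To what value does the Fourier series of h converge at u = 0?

9/2

At u = 0 the one-sided limits are h(0^-) = 3 and h(0^+) = 6.
By Dirichlet's theorem the series converges to their average, [(3) + (6)]/2 = 9/2.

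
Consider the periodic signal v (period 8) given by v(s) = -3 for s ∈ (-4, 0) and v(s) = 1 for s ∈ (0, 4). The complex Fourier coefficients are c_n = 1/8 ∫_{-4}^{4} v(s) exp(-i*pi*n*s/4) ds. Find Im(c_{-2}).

0

Since v is real-valued, Im(c_{-2}) = -1/8 ∫_{-4}^{4} v(s) sin(-pi*s/2) ds = b_{2}/2.
Split the integral at the breakpoints.
Directly, an antiderivative of (-3) sin(-pi*s/2) is -6*cos(pi*s/2)/pi; evaluating from -4 to 0: ∫_{-4}^{0} (-3) sin(-pi*s/2) ds = (-6/pi) - (-6/pi) = 0.
Directly, an antiderivative of (1) sin(-pi*s/2) is 2*cos(pi*s/2)/pi; evaluating from 0 to 4: ∫_{0}^{4} (1) sin(-pi*s/2) ds = (2/pi) - (2/pi) = 0.
So ∫_{-4}^{4} v(s) sin(-pi*s/2) ds = 0.
Hence Im(c_{-2}) = (-1/8)·(0) = 0.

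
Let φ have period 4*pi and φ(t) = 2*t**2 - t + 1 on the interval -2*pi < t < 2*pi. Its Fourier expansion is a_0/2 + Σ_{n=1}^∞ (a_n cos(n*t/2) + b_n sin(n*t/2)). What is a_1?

-32

a_1 = (1/(2*pi)) ∫_{-2*pi}^{2*pi} φ(t) cos(t/2) dt.
Integrating by parts twice (tabular method), an antiderivative of (2*t**2 - t + 1) cos(t/2) is 4*t**2*sin(t/2) - 2*t*sin(t/2) + 16*t*cos(t/2) - 30*sin(t/2) - 4*cos(t/2); evaluating from -2*pi to 2*pi: ∫_{-2*pi}^{2*pi} (2*t**2 - t + 1) cos(t/2) dt = (4 - 32*pi) - (4 + 32*pi) = -64*pi.
Hence a_1 = (1/(2*pi))·(-64*pi) = -32.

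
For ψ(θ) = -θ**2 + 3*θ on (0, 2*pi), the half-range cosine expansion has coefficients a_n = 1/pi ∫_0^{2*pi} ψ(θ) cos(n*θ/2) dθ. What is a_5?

8*(-3 + 2*pi)/(25*pi)

a_5 = 1/pi ∫_0^{2*pi} (-θ**2 + 3*θ) cos(5*θ/2) dθ.
Integrating by parts twice (tabular method), an antiderivative of (-θ**2 + 3*θ) cos(5*θ/2) is -2*θ**2*sin(5*θ/2)/5 + 6*θ*sin(5*θ/2)/5 - 8*θ*cos(5*θ/2)/25 + 16*sin(5*θ/2)/125 + 12*cos(5*θ/2)/25; evaluating from 0 to 2*pi: ∫_{0}^{2*pi} (-θ**2 + 3*θ) cos(5*θ/2) dθ = (-12/25 + 16*pi/25) - (12/25) = -24/25 + 16*pi/25.
Hence a_5 = (1/pi)·(-24/25 + 16*pi/25) = 8*(-3 + 2*pi)/(25*pi).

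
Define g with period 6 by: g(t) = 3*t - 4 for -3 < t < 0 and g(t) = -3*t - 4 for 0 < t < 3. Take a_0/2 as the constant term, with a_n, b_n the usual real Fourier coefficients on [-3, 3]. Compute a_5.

a_5 = 1/3 ∫_{-3}^{3} g(t) cos(5*pi*t/3) dt.
g is even and cos(5*pi*t/3) is even, so the integrand is even and a_5 = 2/3 ∫_0^{3} g(t) cos(5*pi*t/3) dt.
Integrating by parts (boundary term plus one more integral), an antiderivative of (-3*t - 4) cos(5*pi*t/3) is -9*t*sin(5*pi*t/3)/(5*pi) - 12*sin(5*pi*t/3)/(5*pi) - 27*cos(5*pi*t/3)/(25*pi**2); evaluating from 0 to 3: ∫_{0}^{3} (-3*t - 4) cos(5*pi*t/3) dt = (27/(25*pi**2)) - (-27/(25*pi**2)) = 54/(25*pi**2).
Hence a_5 = (2/3)·(54/(25*pi**2)) = 36/(25*pi**2).

36/(25*pi**2)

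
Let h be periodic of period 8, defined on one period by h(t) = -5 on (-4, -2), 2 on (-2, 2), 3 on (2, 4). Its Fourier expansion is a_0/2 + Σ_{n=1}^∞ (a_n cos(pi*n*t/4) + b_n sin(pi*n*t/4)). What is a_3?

a_3 = 1/4 ∫_{-4}^{4} h(t) cos(3*pi*t/4) dt.
Split the integral at the breakpoints.
Directly, an antiderivative of (-5) cos(3*pi*t/4) is -20*sin(3*pi*t/4)/(3*pi); evaluating from -4 to -2: ∫_{-4}^{-2} (-5) cos(3*pi*t/4) dt = (-20/(3*pi)) - (0) = -20/(3*pi).
Directly, an antiderivative of (2) cos(3*pi*t/4) is 8*sin(3*pi*t/4)/(3*pi); evaluating from -2 to 2: ∫_{-2}^{2} (2) cos(3*pi*t/4) dt = (-8/(3*pi)) - (8/(3*pi)) = -16/(3*pi).
Directly, an antiderivative of (3) cos(3*pi*t/4) is 4*sin(3*pi*t/4)/pi; evaluating from 2 to 4: ∫_{2}^{4} (3) cos(3*pi*t/4) dt = (0) - (-4/pi) = 4/pi.
Summing the pieces and multiplying by (1/4) gives a_3 = -2/pi.

-2/pi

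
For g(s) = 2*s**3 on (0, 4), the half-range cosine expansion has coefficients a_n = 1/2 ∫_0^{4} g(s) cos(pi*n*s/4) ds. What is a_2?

192/pi**2

a_2 = 1/2 ∫_0^{4} (2*s**3) cos(pi*s/2) ds.
Integrating by parts three times (tabular method), an antiderivative of (2*s**3) cos(pi*s/2) is 4*s**3*sin(pi*s/2)/pi + 24*s**2*cos(pi*s/2)/pi**2 - 96*s*sin(pi*s/2)/pi**3 - 192*cos(pi*s/2)/pi**4; evaluating from 0 to 4: ∫_{0}^{4} (2*s**3) cos(pi*s/2) ds = (192*(-1 + 2*pi**2)/pi**4) - (-192/pi**4) = 384/pi**2.
Hence a_2 = (1/2)·(384/pi**2) = 192/pi**2.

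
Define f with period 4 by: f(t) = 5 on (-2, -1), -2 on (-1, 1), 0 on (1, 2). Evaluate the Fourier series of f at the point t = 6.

t = 6 differs from t = 2 by 1 full period(s), and the series is 4-periodic.
At t = 2 the one-sided limits are f(2^-) = 0 and f(2^+) = 5.
By Dirichlet's theorem the series converges to their average, [(0) + (5)]/2 = 5/2.

5/2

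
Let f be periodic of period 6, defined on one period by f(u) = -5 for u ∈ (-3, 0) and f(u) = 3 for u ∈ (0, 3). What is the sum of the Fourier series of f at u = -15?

-1

u = -15 differs from u = -3 by -2 full period(s), and the series is 6-periodic.
At u = -3 the one-sided limits are f(-3^-) = 3 and f(-3^+) = -5.
By Dirichlet's theorem the series converges to their average, [(3) + (-5)]/2 = -1.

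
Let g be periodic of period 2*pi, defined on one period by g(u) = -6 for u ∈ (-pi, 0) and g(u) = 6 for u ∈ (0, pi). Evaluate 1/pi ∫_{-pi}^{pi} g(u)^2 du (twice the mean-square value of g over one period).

1/pi ∫_{-pi}^{pi} g(u)^2 du = 1/pi · (72*pi) = 72.

72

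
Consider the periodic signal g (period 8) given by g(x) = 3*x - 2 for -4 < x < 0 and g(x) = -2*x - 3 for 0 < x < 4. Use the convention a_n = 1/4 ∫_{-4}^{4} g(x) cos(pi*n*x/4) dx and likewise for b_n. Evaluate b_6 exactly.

-2/(3*pi)

b_6 = 1/4 ∫_{-4}^{4} g(x) sin(3*pi*x/2) dx.
Split the integral at the breakpoints.
Integrating by parts (boundary term plus one more integral), an antiderivative of (3*x - 2) sin(3*pi*x/2) is -2*x*cos(3*pi*x/2)/pi + 4*sin(3*pi*x/2)/(3*pi**2) + 4*cos(3*pi*x/2)/(3*pi); evaluating from -4 to 0: ∫_{-4}^{0} (3*x - 2) sin(3*pi*x/2) dx = (4/(3*pi)) - (28/(3*pi)) = -8/pi.
Integrating by parts (boundary term plus one more integral), an antiderivative of (-2*x - 3) sin(3*pi*x/2) is 4*x*cos(3*pi*x/2)/(3*pi) - 8*sin(3*pi*x/2)/(9*pi**2) + 2*cos(3*pi*x/2)/pi; evaluating from 0 to 4: ∫_{0}^{4} (-2*x - 3) sin(3*pi*x/2) dx = (22/(3*pi)) - (2/pi) = 16/(3*pi).
Summing the pieces and multiplying by (1/4) gives b_6 = -2/(3*pi).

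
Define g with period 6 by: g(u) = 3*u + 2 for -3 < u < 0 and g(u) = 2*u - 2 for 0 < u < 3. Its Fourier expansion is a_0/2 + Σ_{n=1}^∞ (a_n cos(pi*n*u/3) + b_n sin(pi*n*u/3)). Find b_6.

-5/(2*pi)

b_6 = 1/3 ∫_{-3}^{3} g(u) sin(2*pi*u) du.
Split the integral at the breakpoints.
Integrating by parts (boundary term plus one more integral), an antiderivative of (3*u + 2) sin(2*pi*u) is -3*u*cos(2*pi*u)/(2*pi) + 3*sin(2*pi*u)/(4*pi**2) - cos(2*pi*u)/pi; evaluating from -3 to 0: ∫_{-3}^{0} (3*u + 2) sin(2*pi*u) du = (-1/pi) - (7/(2*pi)) = -9/(2*pi).
Integrating by parts (boundary term plus one more integral), an antiderivative of (2*u - 2) sin(2*pi*u) is -u*cos(2*pi*u)/pi + sin(2*pi*u)/(2*pi**2) + cos(2*pi*u)/pi; evaluating from 0 to 3: ∫_{0}^{3} (2*u - 2) sin(2*pi*u) du = (-2/pi) - (1/pi) = -3/pi.
Summing the pieces and multiplying by (1/3) gives b_6 = -5/(2*pi).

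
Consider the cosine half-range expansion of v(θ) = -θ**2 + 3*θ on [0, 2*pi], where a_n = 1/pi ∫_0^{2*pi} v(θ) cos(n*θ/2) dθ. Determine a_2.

-4

a_2 = 1/pi ∫_0^{2*pi} (-θ**2 + 3*θ) cos(θ) dθ.
Integrating by parts twice (tabular method), an antiderivative of (-θ**2 + 3*θ) cos(θ) is -θ**2*sin(θ) + 3*θ*sin(θ) - 2*θ*cos(θ) + 2*sin(θ) + 3*cos(θ); evaluating from 0 to 2*pi: ∫_{0}^{2*pi} (-θ**2 + 3*θ) cos(θ) dθ = (3 - 4*pi) - (3) = -4*pi.
Hence a_2 = (1/pi)·(-4*pi) = -4.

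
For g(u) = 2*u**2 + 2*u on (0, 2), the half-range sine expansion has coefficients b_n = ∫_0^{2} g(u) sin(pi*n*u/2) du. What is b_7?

8*(-8 + 147*pi**2)/(343*pi**3)

b_7 = ∫_0^{2} (2*u**2 + 2*u) sin(7*pi*u/2) du.
Integrating by parts twice (tabular method), an antiderivative of (2*u**2 + 2*u) sin(7*pi*u/2) is -4*u**2*cos(7*pi*u/2)/(7*pi) + 16*u*sin(7*pi*u/2)/(49*pi**2) - 4*u*cos(7*pi*u/2)/(7*pi) + 8*sin(7*pi*u/2)/(49*pi**2) + 32*cos(7*pi*u/2)/(343*pi**3); evaluating from 0 to 2: ∫_{0}^{2} (2*u**2 + 2*u) sin(7*pi*u/2) du = (8*(-4 + 147*pi**2)/(343*pi**3)) - (32/(343*pi**3)) = 8*(-8 + 147*pi**2)/(343*pi**3).
Hence b_7 = 8*(-8 + 147*pi**2)/(343*pi**3).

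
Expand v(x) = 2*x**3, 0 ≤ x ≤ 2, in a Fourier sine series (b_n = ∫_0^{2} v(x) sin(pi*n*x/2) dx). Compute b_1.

-192/pi**3 + 32/pi

b_1 = ∫_0^{2} (2*x**3) sin(pi*x/2) dx.
Integrating by parts three times (tabular method), an antiderivative of (2*x**3) sin(pi*x/2) is -4*x**3*cos(pi*x/2)/pi + 24*x**2*sin(pi*x/2)/pi**2 + 96*x*cos(pi*x/2)/pi**3 - 192*sin(pi*x/2)/pi**4; evaluating from 0 to 2: ∫_{0}^{2} (2*x**3) sin(pi*x/2) dx = (-192/pi**3 + 32/pi) - (0) = -192/pi**3 + 32/pi.
Hence b_1 = -192/pi**3 + 32/pi.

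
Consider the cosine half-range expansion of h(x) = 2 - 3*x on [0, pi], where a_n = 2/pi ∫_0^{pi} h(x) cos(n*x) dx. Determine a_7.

a_7 = 2/pi ∫_0^{pi} (2 - 3*x) cos(7*x) dx.
Integrating by parts (boundary term plus one more integral), an antiderivative of (2 - 3*x) cos(7*x) is -3*x*sin(7*x)/7 + 2*sin(7*x)/7 - 3*cos(7*x)/49; evaluating from 0 to pi: ∫_{0}^{pi} (2 - 3*x) cos(7*x) dx = (3/49) - (-3/49) = 6/49.
Hence a_7 = (2/pi)·(6/49) = 12/(49*pi).

12/(49*pi)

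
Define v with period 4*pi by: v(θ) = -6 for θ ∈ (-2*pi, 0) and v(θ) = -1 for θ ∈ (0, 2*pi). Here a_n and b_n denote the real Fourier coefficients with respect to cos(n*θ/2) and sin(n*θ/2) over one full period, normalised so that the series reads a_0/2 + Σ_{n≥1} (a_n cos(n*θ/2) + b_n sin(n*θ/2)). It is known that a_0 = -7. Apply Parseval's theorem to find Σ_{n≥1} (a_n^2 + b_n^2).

Parseval: a_0^2/2 + Σ_{n≥1} (a_n^2+b_n^2) = (1/(2*pi)) ∫_{-2*pi}^{2*pi} v(θ)^2 dθ = 37.
Subtract a_0^2/2 = 49/2: Σ (a_n^2+b_n^2) = 25/2.

25/2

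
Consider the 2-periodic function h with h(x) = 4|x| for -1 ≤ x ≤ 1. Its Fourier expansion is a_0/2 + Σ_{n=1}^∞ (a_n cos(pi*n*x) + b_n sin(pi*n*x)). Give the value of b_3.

b_3 = ∫_{-1}^{1} h(x) sin(3*pi*x) dx.
h is even and sin(3*pi*x) is odd, so the integrand is odd over a symmetric interval and the integral vanishes.

0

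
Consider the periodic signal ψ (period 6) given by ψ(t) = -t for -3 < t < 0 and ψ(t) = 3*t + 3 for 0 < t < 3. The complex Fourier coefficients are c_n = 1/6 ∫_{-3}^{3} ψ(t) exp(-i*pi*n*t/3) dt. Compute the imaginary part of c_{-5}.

Since ψ is real-valued, Im(c_{-5}) = -1/6 ∫_{-3}^{3} ψ(t) sin(-5*pi*t/3) dt = b_{5}/2.
Split the integral at the breakpoints.
Integrating by parts (boundary term plus one more integral), an antiderivative of (-t) sin(-5*pi*t/3) is -3*t*cos(5*pi*t/3)/(5*pi) + 9*sin(5*pi*t/3)/(25*pi**2); evaluating from -3 to 0: ∫_{-3}^{0} (-t) sin(-5*pi*t/3) dt = (0) - (-9/(5*pi)) = 9/(5*pi).
Integrating by parts (boundary term plus one more integral), an antiderivative of (3*t + 3) sin(-5*pi*t/3) is 9*t*cos(5*pi*t/3)/(5*pi) - 27*sin(5*pi*t/3)/(25*pi**2) + 9*cos(5*pi*t/3)/(5*pi); evaluating from 0 to 3: ∫_{0}^{3} (3*t + 3) sin(-5*pi*t/3) dt = (-36/(5*pi)) - (9/(5*pi)) = -9/pi.
So ∫_{-3}^{3} ψ(t) sin(-5*pi*t/3) dt = -36/(5*pi).
Hence Im(c_{-5}) = (-1/6)·(-36/(5*pi)) = 6/(5*pi).

6/(5*pi)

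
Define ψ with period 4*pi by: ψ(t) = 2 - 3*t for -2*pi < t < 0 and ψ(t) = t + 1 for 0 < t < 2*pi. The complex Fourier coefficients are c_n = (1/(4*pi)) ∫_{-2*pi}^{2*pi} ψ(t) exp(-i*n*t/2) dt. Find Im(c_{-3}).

Since ψ is real-valued, Im(c_{-3}) = -(1/(4*pi)) ∫_{-2*pi}^{2*pi} ψ(t) sin(-3*t/2) dt = b_{3}/2.
Split the integral at the breakpoints.
Integrating by parts (boundary term plus one more integral), an antiderivative of (2 - 3*t) sin(-3*t/2) is -2*t*cos(3*t/2) + 4*sin(3*t/2)/3 + 4*cos(3*t/2)/3; evaluating from -2*pi to 0: ∫_{-2*pi}^{0} (2 - 3*t) sin(-3*t/2) dt = (4/3) - (-4*pi - 4/3) = 8/3 + 4*pi.
Integrating by parts (boundary term plus one more integral), an antiderivative of (t + 1) sin(-3*t/2) is 2*t*cos(3*t/2)/3 - 4*sin(3*t/2)/9 + 2*cos(3*t/2)/3; evaluating from 0 to 2*pi: ∫_{0}^{2*pi} (t + 1) sin(-3*t/2) dt = (-4*pi/3 - 2/3) - (2/3) = -4*pi/3 - 4/3.
So ∫_{-2*pi}^{2*pi} ψ(t) sin(-3*t/2) dt = 4/3 + 8*pi/3.
Hence Im(c_{-3}) = (-1/(4*pi))·(4/3 + 8*pi/3) = (-2*pi - 1)/(3*pi).

(-2*pi - 1)/(3*pi)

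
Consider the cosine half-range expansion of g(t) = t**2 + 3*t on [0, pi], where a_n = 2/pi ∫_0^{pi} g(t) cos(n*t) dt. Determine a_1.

a_1 = 2/pi ∫_0^{pi} (t**2 + 3*t) cos(t) dt.
Integrating by parts twice (tabular method), an antiderivative of (t**2 + 3*t) cos(t) is t**2*sin(t) + 3*t*sin(t) + 2*t*cos(t) - 2*sin(t) + 3*cos(t); evaluating from 0 to pi: ∫_{0}^{pi} (t**2 + 3*t) cos(t) dt = (-2*pi - 3) - (3) = -2*pi - 6.
Hence a_1 = (2/pi)·(-2*pi - 6) = -4 - 12/pi.

-4 - 12/pi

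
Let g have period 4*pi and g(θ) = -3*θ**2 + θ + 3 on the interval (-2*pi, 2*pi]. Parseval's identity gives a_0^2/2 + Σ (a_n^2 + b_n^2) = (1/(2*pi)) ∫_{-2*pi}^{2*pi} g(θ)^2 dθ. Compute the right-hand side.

-136*pi**2/3 + 18 + 288*pi**4/5

(1/(2*pi)) ∫_{-2*pi}^{2*pi} g(θ)^2 dθ = (1/(2*pi)) · (4*pi*(-340*pi**2 + 135 + 432*pi**4)/15) = -136*pi**2/3 + 18 + 288*pi**4/5.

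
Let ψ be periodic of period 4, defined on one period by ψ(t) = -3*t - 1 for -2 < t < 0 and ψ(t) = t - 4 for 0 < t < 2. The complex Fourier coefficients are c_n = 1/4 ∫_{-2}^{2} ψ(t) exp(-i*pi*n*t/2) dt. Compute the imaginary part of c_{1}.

Since ψ is real-valued, Im(c_{1}) = -1/4 ∫_{-2}^{2} ψ(t) sin(pi*t/2) dt = -b_{1}/2.
Split the integral at the breakpoints.
Integrating by parts (boundary term plus one more integral), an antiderivative of (-3*t - 1) sin(pi*t/2) is 6*t*cos(pi*t/2)/pi - 12*sin(pi*t/2)/pi**2 + 2*cos(pi*t/2)/pi; evaluating from -2 to 0: ∫_{-2}^{0} (-3*t - 1) sin(pi*t/2) dt = (2/pi) - (10/pi) = -8/pi.
Integrating by parts (boundary term plus one more integral), an antiderivative of (t - 4) sin(pi*t/2) is -2*t*cos(pi*t/2)/pi + 4*sin(pi*t/2)/pi**2 + 8*cos(pi*t/2)/pi; evaluating from 0 to 2: ∫_{0}^{2} (t - 4) sin(pi*t/2) dt = (-4/pi) - (8/pi) = -12/pi.
So ∫_{-2}^{2} ψ(t) sin(pi*t/2) dt = -20/pi.
Hence Im(c_{1}) = (-1/4)·(-20/pi) = 5/pi.

5/pi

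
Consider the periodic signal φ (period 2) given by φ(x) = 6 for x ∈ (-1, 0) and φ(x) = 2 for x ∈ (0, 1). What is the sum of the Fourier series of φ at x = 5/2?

2

x = 5/2 differs from x = 1/2 by 1 full period(s), and the series is 2-periodic.
φ is continuous at x = 1/2 with value 2, so the series converges to 2 there.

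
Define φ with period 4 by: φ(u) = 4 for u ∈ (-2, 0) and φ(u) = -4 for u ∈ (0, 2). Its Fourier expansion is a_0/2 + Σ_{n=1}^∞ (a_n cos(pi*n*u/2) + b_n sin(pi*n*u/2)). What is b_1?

-16/pi

b_1 = 1/2 ∫_{-2}^{2} φ(u) sin(pi*u/2) du.
φ is odd and sin(pi*u/2) is odd, so the integrand is even and b_1 = ∫_0^{2} φ(u) sin(pi*u/2) du.
Directly, an antiderivative of (-4) sin(pi*u/2) is 8*cos(pi*u/2)/pi; evaluating from 0 to 2: ∫_{0}^{2} (-4) sin(pi*u/2) du = (-8/pi) - (8/pi) = -16/pi.
Hence b_1 = -16/pi.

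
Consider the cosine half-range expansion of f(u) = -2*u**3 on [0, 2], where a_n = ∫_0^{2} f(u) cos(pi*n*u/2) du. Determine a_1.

96*(-4 + pi**2)/pi**4

a_1 = ∫_0^{2} (-2*u**3) cos(pi*u/2) du.
Integrating by parts three times (tabular method), an antiderivative of (-2*u**3) cos(pi*u/2) is -4*u**3*sin(pi*u/2)/pi - 24*u**2*cos(pi*u/2)/pi**2 + 96*u*sin(pi*u/2)/pi**3 + 192*cos(pi*u/2)/pi**4; evaluating from 0 to 2: ∫_{0}^{2} (-2*u**3) cos(pi*u/2) du = (96*(-2 + pi**2)/pi**4) - (192/pi**4) = 96*(-4 + pi**2)/pi**4.
Hence a_1 = 96*(-4 + pi**2)/pi**4.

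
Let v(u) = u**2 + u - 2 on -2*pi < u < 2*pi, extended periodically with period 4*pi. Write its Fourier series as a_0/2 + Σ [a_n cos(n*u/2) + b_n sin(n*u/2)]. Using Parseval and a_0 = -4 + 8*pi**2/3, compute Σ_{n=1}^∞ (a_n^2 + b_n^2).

8*pi**2*(15 + 16*pi**2)/45

Parseval: a_0^2/2 + Σ_{n≥1} (a_n^2+b_n^2) = (1/(2*pi)) ∫_{-2*pi}^{2*pi} v(u)^2 du = -8*pi**2 + 8 + 32*pi**4/5.
Subtract a_0^2/2 = 8*(3 - 2*pi**2)**2/9: Σ (a_n^2+b_n^2) = 8*pi**2*(15 + 16*pi**2)/45.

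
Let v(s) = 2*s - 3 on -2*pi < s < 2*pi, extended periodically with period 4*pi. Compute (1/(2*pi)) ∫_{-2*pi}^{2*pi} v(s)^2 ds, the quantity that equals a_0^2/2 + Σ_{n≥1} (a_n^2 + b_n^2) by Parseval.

(1/(2*pi)) ∫_{-2*pi}^{2*pi} v(s)^2 ds = (1/(2*pi)) · (36*pi + 64*pi**3/3) = 18 + 32*pi**2/3.

18 + 32*pi**2/3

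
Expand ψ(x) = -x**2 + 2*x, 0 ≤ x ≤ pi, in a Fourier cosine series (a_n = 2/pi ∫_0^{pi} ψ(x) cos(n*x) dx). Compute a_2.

-1

a_2 = 2/pi ∫_0^{pi} (-x**2 + 2*x) cos(2*x) dx.
Integrating by parts twice (tabular method), an antiderivative of (-x**2 + 2*x) cos(2*x) is -x**2*sin(2*x)/2 + x*sin(2*x) - x*cos(2*x)/2 + sin(2*x)/4 + cos(2*x)/2; evaluating from 0 to pi: ∫_{0}^{pi} (-x**2 + 2*x) cos(2*x) dx = (1/2 - pi/2) - (1/2) = -pi/2.
Hence a_2 = (2/pi)·(-pi/2) = -1.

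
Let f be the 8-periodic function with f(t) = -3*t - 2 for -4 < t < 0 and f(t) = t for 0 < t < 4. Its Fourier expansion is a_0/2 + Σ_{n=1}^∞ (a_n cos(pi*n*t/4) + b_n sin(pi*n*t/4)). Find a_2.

a_2 = 1/4 ∫_{-4}^{4} f(t) cos(pi*t/2) dt.
Split the integral at the breakpoints.
Integrating by parts (boundary term plus one more integral), an antiderivative of (-3*t - 2) cos(pi*t/2) is -6*t*sin(pi*t/2)/pi - 4*sin(pi*t/2)/pi - 12*cos(pi*t/2)/pi**2; evaluating from -4 to 0: ∫_{-4}^{0} (-3*t - 2) cos(pi*t/2) dt = (-12/pi**2) - (-12/pi**2) = 0.
Integrating by parts (boundary term plus one more integral), an antiderivative of (t) cos(pi*t/2) is 2*t*sin(pi*t/2)/pi + 4*cos(pi*t/2)/pi**2; evaluating from 0 to 4: ∫_{0}^{4} (t) cos(pi*t/2) dt = (4/pi**2) - (4/pi**2) = 0.
Summing the pieces and multiplying by (1/4) gives a_2 = 0.

0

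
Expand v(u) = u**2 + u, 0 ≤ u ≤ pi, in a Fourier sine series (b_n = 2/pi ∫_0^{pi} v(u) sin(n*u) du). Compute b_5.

2*(-4 + 25*pi + 25*pi**2)/(125*pi)

b_5 = 2/pi ∫_0^{pi} (u**2 + u) sin(5*u) du.
Integrating by parts twice (tabular method), an antiderivative of (u**2 + u) sin(5*u) is -u**2*cos(5*u)/5 + 2*u*sin(5*u)/25 - u*cos(5*u)/5 + sin(5*u)/25 + 2*cos(5*u)/125; evaluating from 0 to pi: ∫_{0}^{pi} (u**2 + u) sin(5*u) du = (-2/125 + pi/5 + pi**2/5) - (2/125) = -4/125 + pi/5 + pi**2/5.
Hence b_5 = (2/pi)·(-4/125 + pi/5 + pi**2/5) = 2*(-4 + 25*pi + 25*pi**2)/(125*pi).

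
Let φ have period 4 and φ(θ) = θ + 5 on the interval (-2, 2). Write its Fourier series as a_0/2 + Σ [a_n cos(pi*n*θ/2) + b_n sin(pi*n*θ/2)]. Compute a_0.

10

a_0 = 1/2 ∫_{-2}^{2} φ(θ) dθ = 1/2 · (20) = 10.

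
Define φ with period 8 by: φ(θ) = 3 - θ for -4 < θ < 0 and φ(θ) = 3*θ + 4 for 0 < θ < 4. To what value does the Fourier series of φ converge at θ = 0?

At θ = 0 the one-sided limits are φ(0^-) = 3 and φ(0^+) = 4.
By Dirichlet's theorem the series converges to their average, [(3) + (4)]/2 = 7/2.

7/2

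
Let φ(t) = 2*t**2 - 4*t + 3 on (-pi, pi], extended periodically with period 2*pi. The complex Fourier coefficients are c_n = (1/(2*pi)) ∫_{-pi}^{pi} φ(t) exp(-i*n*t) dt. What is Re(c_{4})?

1/4

Since φ is real-valued, Re(c_{4}) = (1/(2*pi)) ∫_{-pi}^{pi} φ(t) cos(4*t) dt = a_{4}/2.
Integrating by parts twice (tabular method), an antiderivative of (2*t**2 - 4*t + 3) cos(4*t) is t**2*sin(4*t)/2 - t*sin(4*t) + t*cos(4*t)/4 + 11*sin(4*t)/16 - cos(4*t)/4; evaluating from -pi to pi: ∫_{-pi}^{pi} (2*t**2 - 4*t + 3) cos(4*t) dt = (-1/4 + pi/4) - (-pi/4 - 1/4) = pi/2.
Hence Re(c_{4}) = (1/(2*pi))·(pi/2) = 1/4.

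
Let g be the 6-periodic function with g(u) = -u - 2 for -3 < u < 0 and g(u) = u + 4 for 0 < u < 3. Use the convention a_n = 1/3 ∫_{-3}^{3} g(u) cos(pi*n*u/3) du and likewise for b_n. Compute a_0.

a_0 = 1/3 ∫_{-3}^{3} g(u) du = 1/3 · (15) = 5.

5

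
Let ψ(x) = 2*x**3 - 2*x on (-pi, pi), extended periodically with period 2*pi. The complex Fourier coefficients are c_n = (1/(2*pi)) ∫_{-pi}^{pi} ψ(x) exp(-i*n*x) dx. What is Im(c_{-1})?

-14 + 2*pi**2

Since ψ is real-valued, Im(c_{-1}) = -(1/(2*pi)) ∫_{-pi}^{pi} ψ(x) sin(-x) dx = b_{1}/2.
ψ is odd and sin(-x) is odd, so the integrand is even: ∫_{-pi}^{pi} ψ(x) sin(-x) dx = 2∫_0^{pi} ψ(x) sin(-x) dx.
Integrating by parts three times (tabular method), an antiderivative of (2*x**3 - 2*x) sin(-x) is 2*x**3*cos(x) - 6*x**2*sin(x) - 14*x*cos(x) + 14*sin(x); evaluating from 0 to pi: ∫_{0}^{pi} (2*x**3 - 2*x) sin(-x) dx = (2*pi*(7 - pi**2)) - (0) = 2*pi*(7 - pi**2).
So ∫_{-pi}^{pi} ψ(x) sin(-x) dx = 4*pi*(7 - pi**2).
Hence Im(c_{-1}) = (-1/(2*pi))·(4*pi*(7 - pi**2)) = -14 + 2*pi**2.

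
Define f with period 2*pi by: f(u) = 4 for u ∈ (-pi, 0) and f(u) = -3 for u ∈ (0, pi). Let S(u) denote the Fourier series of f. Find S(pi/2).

-3

f is continuous at u = pi/2 with value -3, so the series converges to -3 there.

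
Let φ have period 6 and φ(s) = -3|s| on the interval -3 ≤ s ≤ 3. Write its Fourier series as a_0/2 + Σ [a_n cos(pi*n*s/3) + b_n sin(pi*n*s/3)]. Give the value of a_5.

a_5 = 1/3 ∫_{-3}^{3} φ(s) cos(5*pi*s/3) ds.
φ is even and cos(5*pi*s/3) is even, so the integrand is even and a_5 = 2/3 ∫_0^{3} φ(s) cos(5*pi*s/3) ds.
Integrating by parts (boundary term plus one more integral), an antiderivative of (-3*s) cos(5*pi*s/3) is -9*s*sin(5*pi*s/3)/(5*pi) - 27*cos(5*pi*s/3)/(25*pi**2); evaluating from 0 to 3: ∫_{0}^{3} (-3*s) cos(5*pi*s/3) ds = (27/(25*pi**2)) - (-27/(25*pi**2)) = 54/(25*pi**2).
Hence a_5 = (2/3)·(54/(25*pi**2)) = 36/(25*pi**2).

36/(25*pi**2)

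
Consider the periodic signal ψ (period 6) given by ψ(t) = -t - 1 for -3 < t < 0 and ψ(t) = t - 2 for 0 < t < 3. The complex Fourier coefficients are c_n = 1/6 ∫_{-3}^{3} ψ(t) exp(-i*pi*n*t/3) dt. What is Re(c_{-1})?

-6/pi**2

Since ψ is real-valued, Re(c_{-1}) = 1/6 ∫_{-3}^{3} ψ(t) cos(-pi*t/3) dt = a_{1}/2.
Split the integral at the breakpoints.
Integrating by parts (boundary term plus one more integral), an antiderivative of (-t - 1) cos(-pi*t/3) is -3*t*sin(pi*t/3)/pi - 3*sin(pi*t/3)/pi - 9*cos(pi*t/3)/pi**2; evaluating from -3 to 0: ∫_{-3}^{0} (-t - 1) cos(-pi*t/3) dt = (-9/pi**2) - (9/pi**2) = -18/pi**2.
Integrating by parts (boundary term plus one more integral), an antiderivative of (t - 2) cos(-pi*t/3) is 3*t*sin(pi*t/3)/pi - 6*sin(pi*t/3)/pi + 9*cos(pi*t/3)/pi**2; evaluating from 0 to 3: ∫_{0}^{3} (t - 2) cos(-pi*t/3) dt = (-9/pi**2) - (9/pi**2) = -18/pi**2.
So ∫_{-3}^{3} ψ(t) cos(-pi*t/3) dt = -36/pi**2.
Hence Re(c_{-1}) = (1/6)·(-36/pi**2) = -6/pi**2.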